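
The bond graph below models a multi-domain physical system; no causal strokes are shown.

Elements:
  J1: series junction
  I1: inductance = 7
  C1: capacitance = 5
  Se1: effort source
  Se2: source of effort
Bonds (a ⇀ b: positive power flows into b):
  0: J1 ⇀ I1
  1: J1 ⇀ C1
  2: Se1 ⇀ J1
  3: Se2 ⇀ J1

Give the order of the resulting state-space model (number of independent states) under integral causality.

2  (C1, I1 all integral)

b2 →J1  (Se1 (Se) sets effort on bond)
b3 →J1  (Se2: effort source, stroke at far end)
b0 →I1  (I1 outputs flow p/I1)
b1 →J1  (J1: bond 0 brought flow, rest push out)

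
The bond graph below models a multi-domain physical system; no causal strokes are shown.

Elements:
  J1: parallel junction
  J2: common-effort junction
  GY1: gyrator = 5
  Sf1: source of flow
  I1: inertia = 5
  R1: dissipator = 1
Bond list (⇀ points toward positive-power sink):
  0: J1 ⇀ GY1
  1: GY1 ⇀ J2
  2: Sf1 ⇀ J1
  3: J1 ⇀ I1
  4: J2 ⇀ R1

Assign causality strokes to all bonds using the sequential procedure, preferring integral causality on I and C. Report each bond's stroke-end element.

bond 0 |J1
bond 1 |J2
bond 2 |Sf1
bond 3 |I1
bond 4 |R1

β2 →Sf1  (Sf1 fixes flow; stroke at Sf1)
β3 →I1  (I1: I, integral causality)
β0 →J1  (J1 needs exactly one e-in)
β1 →J2  (GY1: gyrator matches bond 0)
β4 →R1  (J2 effort already set via bond 1)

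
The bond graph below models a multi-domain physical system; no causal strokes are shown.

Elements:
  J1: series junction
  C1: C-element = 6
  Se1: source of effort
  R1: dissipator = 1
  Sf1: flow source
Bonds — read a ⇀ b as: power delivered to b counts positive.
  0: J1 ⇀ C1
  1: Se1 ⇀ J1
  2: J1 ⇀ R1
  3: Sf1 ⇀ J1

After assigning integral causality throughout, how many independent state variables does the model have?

1  (C1 all integral)

b1 stroke→J1  (Se1 (Se) sets effort on bond)
b3 stroke→Sf1  (Sf1: flow source, stroke at near end)
b0 stroke→J1  (1-jn J1 has f-setter on 3)
b2 stroke→J1  (1-jn J1 has f-setter on 3)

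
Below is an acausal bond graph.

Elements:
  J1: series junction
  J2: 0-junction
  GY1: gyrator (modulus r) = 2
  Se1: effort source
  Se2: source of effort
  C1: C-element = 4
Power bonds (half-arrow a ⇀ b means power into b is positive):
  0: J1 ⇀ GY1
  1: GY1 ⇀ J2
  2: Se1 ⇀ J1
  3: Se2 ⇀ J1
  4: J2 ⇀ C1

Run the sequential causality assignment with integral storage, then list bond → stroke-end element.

b0 stroke at GY1
b1 stroke at GY1
b2 stroke at J1
b3 stroke at J1
b4 stroke at J2

bond 2 stroke→J1  (Se1 fixes effort; stroke away)
bond 3 stroke→J1  (Se2: effort source, stroke at far end)
bond 0 stroke→GY1  (J1 needs exactly one f-in)
bond 1 stroke→GY1  (through GY1, causality inverts; strokes same side of GY1)
bond 4 stroke→J2  (closing 0-jn rule on J2)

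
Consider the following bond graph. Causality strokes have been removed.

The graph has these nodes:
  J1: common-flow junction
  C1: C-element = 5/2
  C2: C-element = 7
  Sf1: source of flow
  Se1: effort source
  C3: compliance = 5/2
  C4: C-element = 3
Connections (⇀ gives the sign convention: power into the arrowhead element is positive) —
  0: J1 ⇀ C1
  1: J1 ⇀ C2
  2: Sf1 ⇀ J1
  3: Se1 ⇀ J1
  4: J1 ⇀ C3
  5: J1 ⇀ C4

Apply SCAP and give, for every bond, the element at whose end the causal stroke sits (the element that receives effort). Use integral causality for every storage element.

bond 0 →J1
bond 1 →J1
bond 2 →Sf1
bond 3 →J1
bond 4 →J1
bond 5 →J1

β2 |Sf1  (Sf1 (Sf) sets flow on bond)
β3 |J1  (Se1: effort source, stroke at far end)
β0 |J1  (J1: bond 2 brought flow, rest push out)
β1 |J1  (J1 flow already set via bond 2)
β4 |J1  (J1: bond 2 brought flow, rest push out)
β5 |J1  (common-f at J1 fixed by 2)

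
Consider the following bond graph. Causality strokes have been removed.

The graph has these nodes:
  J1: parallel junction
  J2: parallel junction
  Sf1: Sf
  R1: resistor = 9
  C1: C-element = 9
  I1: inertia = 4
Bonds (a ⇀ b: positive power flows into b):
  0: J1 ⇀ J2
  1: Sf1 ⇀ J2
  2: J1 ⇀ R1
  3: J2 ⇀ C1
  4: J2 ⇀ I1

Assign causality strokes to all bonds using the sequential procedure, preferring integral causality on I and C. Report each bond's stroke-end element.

b0 stroke→J1
b1 stroke→Sf1
b2 stroke→R1
b3 stroke→J2
b4 stroke→I1

β1 stroke→Sf1  (Sf1 (Sf) sets flow on bond)
β3 stroke→J2  (C1: C, integral causality)
β0 stroke→J1  (J2: bond 3 brought effort, rest push out)
β4 stroke→I1  (J2 effort already set via bond 3)
β2 stroke→R1  (common-e at J1 fixed by 0)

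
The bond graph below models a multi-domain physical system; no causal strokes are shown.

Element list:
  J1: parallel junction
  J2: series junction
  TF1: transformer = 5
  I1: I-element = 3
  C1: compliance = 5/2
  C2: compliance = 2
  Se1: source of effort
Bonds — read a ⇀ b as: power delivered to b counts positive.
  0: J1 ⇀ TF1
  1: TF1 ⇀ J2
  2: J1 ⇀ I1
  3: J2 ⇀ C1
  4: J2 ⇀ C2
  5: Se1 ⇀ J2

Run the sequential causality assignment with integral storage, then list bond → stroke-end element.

b0 →J1
b1 →TF1
b2 →I1
b3 →J2
b4 →J2
b5 →J2

#5 stroke→J2  (source Se1 imposes e)
#2 stroke→I1  (I1 outputs flow p/I1)
#0 stroke→J1  (only one effort-in slot at J1)
#1 stroke→TF1  (through TF1, causality passes straight; one stroke at TF1)
#3 stroke→J2  (common-f at J2 fixed by 1)
#4 stroke→J2  (J2: bond 1 brought flow, rest push out)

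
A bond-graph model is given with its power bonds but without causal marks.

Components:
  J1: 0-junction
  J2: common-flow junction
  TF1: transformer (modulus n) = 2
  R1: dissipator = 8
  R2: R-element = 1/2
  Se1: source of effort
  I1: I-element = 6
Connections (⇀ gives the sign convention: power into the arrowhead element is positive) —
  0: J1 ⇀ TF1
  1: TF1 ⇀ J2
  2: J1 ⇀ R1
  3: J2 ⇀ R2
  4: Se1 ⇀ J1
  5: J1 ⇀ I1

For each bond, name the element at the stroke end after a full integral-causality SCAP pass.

bond 0 →TF1
bond 1 →J2
bond 2 →R1
bond 3 →R2
bond 4 →J1
bond 5 →I1

b4 |J1  (Se1: effort source, stroke at far end)
b0 |TF1  (J1: bond 4 brought effort, rest push out)
b2 |R1  (0-jn J1 has e-setter on 4)
b5 |I1  (0-jn J1 has e-setter on 4)
b1 |J2  (TF1: transformer flips bond 0)
b3 |R2  (only one flow-in slot at J2)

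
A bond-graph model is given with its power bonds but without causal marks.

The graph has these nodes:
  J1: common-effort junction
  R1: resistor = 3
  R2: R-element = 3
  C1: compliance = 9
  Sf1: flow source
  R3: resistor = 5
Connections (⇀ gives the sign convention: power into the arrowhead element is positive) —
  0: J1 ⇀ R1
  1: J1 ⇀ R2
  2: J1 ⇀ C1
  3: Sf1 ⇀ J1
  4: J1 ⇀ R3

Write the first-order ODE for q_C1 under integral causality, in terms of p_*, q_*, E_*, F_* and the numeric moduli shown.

dq_C1/dt = F_Sf1 - 13*q_C1/135

#3 |Sf1  (source Sf1 imposes f)
#2 |J1  (C1 integral (e out))
#0 |R1  (common-e at J1 fixed by 2)
#1 |R2  (J1: bond 2 brought effort, rest push out)
#4 |R3  (common-e at J1 fixed by 2)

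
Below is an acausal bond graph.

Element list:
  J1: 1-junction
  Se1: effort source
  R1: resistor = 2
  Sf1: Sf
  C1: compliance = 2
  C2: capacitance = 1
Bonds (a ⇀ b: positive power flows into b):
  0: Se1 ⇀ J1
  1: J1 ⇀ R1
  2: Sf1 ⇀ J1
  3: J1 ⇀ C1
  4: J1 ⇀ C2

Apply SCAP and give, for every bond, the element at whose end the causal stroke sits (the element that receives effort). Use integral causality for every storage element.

b0 stroke→J1
b1 stroke→J1
b2 stroke→Sf1
b3 stroke→J1
b4 stroke→J1

bond 0 stroke at J1  (Se1 (Se) sets effort on bond)
bond 2 stroke at Sf1  (source Sf1 imposes f)
bond 1 stroke at J1  (J1: bond 2 brought flow, rest push out)
bond 3 stroke at J1  (J1 flow already set via bond 2)
bond 4 stroke at J1  (common-f at J1 fixed by 2)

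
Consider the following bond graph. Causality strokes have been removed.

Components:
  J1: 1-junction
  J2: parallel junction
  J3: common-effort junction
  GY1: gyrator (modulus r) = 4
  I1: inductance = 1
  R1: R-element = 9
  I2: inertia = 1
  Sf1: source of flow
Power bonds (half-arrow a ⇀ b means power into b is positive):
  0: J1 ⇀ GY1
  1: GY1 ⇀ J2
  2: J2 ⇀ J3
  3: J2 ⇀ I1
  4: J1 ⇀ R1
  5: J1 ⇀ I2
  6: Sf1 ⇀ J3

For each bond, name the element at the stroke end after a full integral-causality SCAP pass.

b0 stroke at J1
b1 stroke at J2
b2 stroke at J3
b3 stroke at I1
b4 stroke at J1
b5 stroke at I2
b6 stroke at Sf1

bond 6 stroke at Sf1  (Sf1 (Sf) sets flow on bond)
bond 2 stroke at J3  (J3: last free bond brings effort in)
bond 3 stroke at I1  (I1 outputs flow p/I1)
bond 1 stroke at J2  (J2 needs exactly one e-in)
bond 0 stroke at J1  (through GY1, causality inverts; strokes same side of GY1)
bond 5 stroke at I2  (I2 integral (f out))
bond 4 stroke at J1  (J1: bond 5 brought flow, rest push out)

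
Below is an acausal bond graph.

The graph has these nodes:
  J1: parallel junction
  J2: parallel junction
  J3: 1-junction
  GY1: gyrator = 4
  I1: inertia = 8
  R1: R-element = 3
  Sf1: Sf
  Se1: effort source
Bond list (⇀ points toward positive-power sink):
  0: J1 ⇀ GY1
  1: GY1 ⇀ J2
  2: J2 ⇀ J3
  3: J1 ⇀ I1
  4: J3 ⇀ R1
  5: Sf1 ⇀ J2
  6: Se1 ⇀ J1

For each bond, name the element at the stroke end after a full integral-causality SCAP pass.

#5 stroke→Sf1  (source Sf1 imposes f)
#6 stroke→J1  (source Se1 imposes e)
#0 stroke→GY1  (common-e at J1 fixed by 6)
#3 stroke→I1  (J1 effort already set via bond 6)
#1 stroke→GY1  (GY GY1: same side as bond 0)
#2 stroke→J2  (J2 needs exactly one e-in)
#4 stroke→J3  (1-jn J3 has f-setter on 2)

β0 stroke at GY1
β1 stroke at GY1
β2 stroke at J2
β3 stroke at I1
β4 stroke at J3
β5 stroke at Sf1
β6 stroke at J1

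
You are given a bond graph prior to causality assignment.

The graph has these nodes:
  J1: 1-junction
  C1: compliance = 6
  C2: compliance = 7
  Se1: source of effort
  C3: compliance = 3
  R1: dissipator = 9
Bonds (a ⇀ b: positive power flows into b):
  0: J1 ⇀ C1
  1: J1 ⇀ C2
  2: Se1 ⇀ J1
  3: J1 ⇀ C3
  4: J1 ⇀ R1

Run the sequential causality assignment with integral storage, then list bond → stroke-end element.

bond 0 →J1
bond 1 →J1
bond 2 →J1
bond 3 →J1
bond 4 →R1

b2 |J1  (Se1 (Se) sets effort on bond)
b0 |J1  (C1 integral (e out))
b1 |J1  (prefer integral on C2)
b3 |J1  (C3 integral (e out))
b4 |R1  (only one flow-in slot at J1)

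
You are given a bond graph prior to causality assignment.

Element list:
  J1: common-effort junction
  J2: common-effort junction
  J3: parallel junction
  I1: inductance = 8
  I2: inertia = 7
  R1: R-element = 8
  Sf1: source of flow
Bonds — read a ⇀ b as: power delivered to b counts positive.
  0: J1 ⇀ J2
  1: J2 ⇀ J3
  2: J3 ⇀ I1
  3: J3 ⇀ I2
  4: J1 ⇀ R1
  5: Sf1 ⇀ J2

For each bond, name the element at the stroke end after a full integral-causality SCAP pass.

β5 |Sf1  (source Sf1 imposes f)
β2 |I1  (I1: I, integral causality)
β3 |I2  (prefer integral on I2)
β1 |J3  (J3 needs exactly one e-in)
β0 |J2  (J2 needs exactly one e-in)
β4 |J1  (J1: last free bond brings effort in)

β0 stroke at J2
β1 stroke at J3
β2 stroke at I1
β3 stroke at I2
β4 stroke at J1
β5 stroke at Sf1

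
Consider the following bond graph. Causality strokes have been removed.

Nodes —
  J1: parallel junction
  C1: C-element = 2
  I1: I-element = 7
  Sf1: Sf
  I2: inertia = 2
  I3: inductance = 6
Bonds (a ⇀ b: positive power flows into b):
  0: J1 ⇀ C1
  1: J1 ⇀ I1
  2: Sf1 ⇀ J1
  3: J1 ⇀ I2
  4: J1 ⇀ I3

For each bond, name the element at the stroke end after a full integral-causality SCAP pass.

β2 →Sf1  (Sf1 (Sf) sets flow on bond)
β0 →J1  (C1 integral (e out))
β1 →I1  (common-e at J1 fixed by 0)
β3 →I2  (0-jn J1 has e-setter on 0)
β4 →I3  (J1: bond 0 brought effort, rest push out)

bond 0 stroke→J1
bond 1 stroke→I1
bond 2 stroke→Sf1
bond 3 stroke→I2
bond 4 stroke→I3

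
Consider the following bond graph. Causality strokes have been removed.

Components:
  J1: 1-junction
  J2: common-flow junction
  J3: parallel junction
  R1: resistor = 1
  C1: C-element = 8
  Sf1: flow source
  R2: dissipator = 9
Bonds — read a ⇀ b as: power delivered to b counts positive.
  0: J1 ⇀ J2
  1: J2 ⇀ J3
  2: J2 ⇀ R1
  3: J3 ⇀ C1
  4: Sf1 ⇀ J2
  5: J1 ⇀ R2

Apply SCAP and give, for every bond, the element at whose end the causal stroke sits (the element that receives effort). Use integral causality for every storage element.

#0 stroke at J2
#1 stroke at J2
#2 stroke at J2
#3 stroke at J3
#4 stroke at Sf1
#5 stroke at J1

bond 4 stroke at Sf1  (Sf1 fixes flow; stroke at Sf1)
bond 0 stroke at J2  (common-f at J2 fixed by 4)
bond 1 stroke at J2  (J2: bond 4 brought flow, rest push out)
bond 2 stroke at J2  (J2 flow already set via bond 4)
bond 3 stroke at J3  (J3: last free bond brings effort in)
bond 5 stroke at J1  (J1: bond 0 brought flow, rest push out)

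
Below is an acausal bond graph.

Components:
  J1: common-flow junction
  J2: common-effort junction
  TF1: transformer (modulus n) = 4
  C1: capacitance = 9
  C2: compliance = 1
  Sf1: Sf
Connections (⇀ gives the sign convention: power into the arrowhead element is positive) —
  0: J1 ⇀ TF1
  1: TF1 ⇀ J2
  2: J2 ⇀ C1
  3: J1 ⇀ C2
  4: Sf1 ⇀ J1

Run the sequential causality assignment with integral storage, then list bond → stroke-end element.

b4 |Sf1  (Sf1: flow source, stroke at near end)
b0 |J1  (J1 flow already set via bond 4)
b3 |J1  (common-f at J1 fixed by 4)
b1 |TF1  (through TF1, causality passes straight; one stroke at TF1)
b2 |J2  (only one effort-in slot at J2)

bond 0 stroke at J1
bond 1 stroke at TF1
bond 2 stroke at J2
bond 3 stroke at J1
bond 4 stroke at Sf1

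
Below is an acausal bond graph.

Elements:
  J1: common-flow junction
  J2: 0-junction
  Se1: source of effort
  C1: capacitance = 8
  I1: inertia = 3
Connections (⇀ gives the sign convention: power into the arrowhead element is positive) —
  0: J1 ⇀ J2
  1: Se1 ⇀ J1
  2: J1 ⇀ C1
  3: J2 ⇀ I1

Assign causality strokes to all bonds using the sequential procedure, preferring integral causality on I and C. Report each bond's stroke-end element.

#1 →J1  (Se1 fixes effort; stroke away)
#2 →J1  (C1: C, integral causality)
#0 →J2  (closing 1-jn rule on J1)
#3 →I1  (common-e at J2 fixed by 0)

β0 stroke→J2
β1 stroke→J1
β2 stroke→J1
β3 stroke→I1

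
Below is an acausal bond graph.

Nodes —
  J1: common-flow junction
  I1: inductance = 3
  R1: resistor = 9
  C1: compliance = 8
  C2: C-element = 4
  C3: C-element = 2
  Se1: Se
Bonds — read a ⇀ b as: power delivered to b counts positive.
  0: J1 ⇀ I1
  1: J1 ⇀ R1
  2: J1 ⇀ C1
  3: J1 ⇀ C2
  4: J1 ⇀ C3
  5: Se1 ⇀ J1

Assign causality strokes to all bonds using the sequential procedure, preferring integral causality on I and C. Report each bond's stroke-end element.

bond 0 |I1
bond 1 |J1
bond 2 |J1
bond 3 |J1
bond 4 |J1
bond 5 |J1

b5 stroke at J1  (source Se1 imposes e)
b0 stroke at I1  (I1 integral (f out))
b1 stroke at J1  (common-f at J1 fixed by 0)
b2 stroke at J1  (1-jn J1 has f-setter on 0)
b3 stroke at J1  (1-jn J1 has f-setter on 0)
b4 stroke at J1  (1-jn J1 has f-setter on 0)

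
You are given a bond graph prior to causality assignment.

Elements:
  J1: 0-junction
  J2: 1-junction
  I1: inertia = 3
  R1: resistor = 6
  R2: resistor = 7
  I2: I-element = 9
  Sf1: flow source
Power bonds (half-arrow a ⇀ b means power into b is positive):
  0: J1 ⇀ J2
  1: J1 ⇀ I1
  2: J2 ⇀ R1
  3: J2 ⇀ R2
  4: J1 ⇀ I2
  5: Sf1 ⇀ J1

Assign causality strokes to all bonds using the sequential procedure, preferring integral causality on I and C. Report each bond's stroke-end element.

β0 stroke at J1
β1 stroke at I1
β2 stroke at J2
β3 stroke at J2
β4 stroke at I2
β5 stroke at Sf1

b5 stroke→Sf1  (Sf1 fixes flow; stroke at Sf1)
b1 stroke→I1  (I1 integral (f out))
b4 stroke→I2  (I2 outputs flow p/I2)
b0 stroke→J1  (J1: last free bond brings effort in)
b2 stroke→J2  (common-f at J2 fixed by 0)
b3 stroke→J2  (J2: bond 0 brought flow, rest push out)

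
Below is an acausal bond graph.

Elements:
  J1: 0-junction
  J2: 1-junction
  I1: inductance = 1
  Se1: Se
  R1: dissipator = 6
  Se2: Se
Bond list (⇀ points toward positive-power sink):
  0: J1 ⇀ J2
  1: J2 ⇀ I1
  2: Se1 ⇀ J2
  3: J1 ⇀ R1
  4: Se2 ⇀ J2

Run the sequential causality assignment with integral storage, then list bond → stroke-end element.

#0 →J2
#1 →I1
#2 →J2
#3 →J1
#4 →J2

#2 |J2  (Se1: effort source, stroke at far end)
#4 |J2  (Se2 (Se) sets effort on bond)
#1 |I1  (prefer integral on I1)
#0 |J2  (common-f at J2 fixed by 1)
#3 |J1  (only one effort-in slot at J1)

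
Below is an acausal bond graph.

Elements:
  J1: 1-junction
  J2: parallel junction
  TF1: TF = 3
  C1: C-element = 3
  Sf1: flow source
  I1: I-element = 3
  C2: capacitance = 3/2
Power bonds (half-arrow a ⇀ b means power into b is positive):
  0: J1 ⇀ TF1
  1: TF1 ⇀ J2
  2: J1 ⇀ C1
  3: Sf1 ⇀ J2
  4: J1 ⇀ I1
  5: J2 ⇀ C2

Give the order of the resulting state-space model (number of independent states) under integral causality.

b3 |Sf1  (Sf1 fixes flow; stroke at Sf1)
b2 |J1  (prefer integral on C1)
b4 |I1  (I1 outputs flow p/I1)
b0 |J1  (1-jn J1 has f-setter on 4)
b1 |TF1  (TF1 one-in-one-out from 0)
b5 |J2  (J2: last free bond brings effort in)

3  (C1, C2, I1 all integral)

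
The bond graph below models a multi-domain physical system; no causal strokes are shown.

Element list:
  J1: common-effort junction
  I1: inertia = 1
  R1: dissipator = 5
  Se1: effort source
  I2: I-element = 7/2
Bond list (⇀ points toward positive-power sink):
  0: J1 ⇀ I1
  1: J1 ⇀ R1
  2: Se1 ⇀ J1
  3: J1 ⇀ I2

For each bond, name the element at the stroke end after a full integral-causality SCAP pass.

β2 →J1  (Se1 fixes effort; stroke away)
β0 →I1  (J1: bond 2 brought effort, rest push out)
β1 →R1  (J1 effort already set via bond 2)
β3 →I2  (J1 effort already set via bond 2)

#0 |I1
#1 |R1
#2 |J1
#3 |I2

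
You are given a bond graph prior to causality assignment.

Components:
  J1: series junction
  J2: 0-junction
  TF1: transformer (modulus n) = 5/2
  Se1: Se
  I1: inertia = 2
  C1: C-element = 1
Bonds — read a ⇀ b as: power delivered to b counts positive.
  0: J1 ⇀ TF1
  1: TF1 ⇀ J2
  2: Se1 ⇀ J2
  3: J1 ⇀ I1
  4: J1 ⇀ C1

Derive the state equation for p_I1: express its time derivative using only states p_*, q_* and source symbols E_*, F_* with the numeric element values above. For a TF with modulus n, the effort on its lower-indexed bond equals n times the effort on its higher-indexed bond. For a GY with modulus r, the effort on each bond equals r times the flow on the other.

dp_I1/dt = -5*E_Se1/2 - q_C1

b2 |J2  (Se1 (Se) sets effort on bond)
b1 |TF1  (J2 effort already set via bond 2)
b0 |J1  (TF1 one-in-one-out from 1)
b3 |I1  (prefer integral on I1)
b4 |J1  (J1: bond 3 brought flow, rest push out)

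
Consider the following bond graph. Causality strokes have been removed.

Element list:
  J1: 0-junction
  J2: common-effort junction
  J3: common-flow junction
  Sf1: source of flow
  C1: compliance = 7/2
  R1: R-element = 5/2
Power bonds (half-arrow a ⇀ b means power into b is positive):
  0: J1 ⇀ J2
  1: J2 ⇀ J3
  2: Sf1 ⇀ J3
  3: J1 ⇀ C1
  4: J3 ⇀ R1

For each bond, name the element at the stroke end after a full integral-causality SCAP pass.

bond 2 stroke→Sf1  (Sf1: flow source, stroke at near end)
bond 1 stroke→J3  (J3: bond 2 brought flow, rest push out)
bond 4 stroke→J3  (1-jn J3 has f-setter on 2)
bond 0 stroke→J2  (J2 needs exactly one e-in)
bond 3 stroke→J1  (only one effort-in slot at J1)

#0 stroke→J2
#1 stroke→J3
#2 stroke→Sf1
#3 stroke→J1
#4 stroke→J3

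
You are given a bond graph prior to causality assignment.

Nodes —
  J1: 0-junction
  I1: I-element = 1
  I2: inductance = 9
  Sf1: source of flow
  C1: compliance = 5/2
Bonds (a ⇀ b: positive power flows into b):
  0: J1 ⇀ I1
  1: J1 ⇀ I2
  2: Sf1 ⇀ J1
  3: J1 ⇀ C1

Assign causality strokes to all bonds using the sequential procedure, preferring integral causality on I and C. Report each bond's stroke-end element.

β0 →I1
β1 →I2
β2 →Sf1
β3 →J1

β2 |Sf1  (Sf1 fixes flow; stroke at Sf1)
β0 |I1  (I1 outputs flow p/I1)
β1 |I2  (I2: I, integral causality)
β3 |J1  (J1: last free bond brings effort in)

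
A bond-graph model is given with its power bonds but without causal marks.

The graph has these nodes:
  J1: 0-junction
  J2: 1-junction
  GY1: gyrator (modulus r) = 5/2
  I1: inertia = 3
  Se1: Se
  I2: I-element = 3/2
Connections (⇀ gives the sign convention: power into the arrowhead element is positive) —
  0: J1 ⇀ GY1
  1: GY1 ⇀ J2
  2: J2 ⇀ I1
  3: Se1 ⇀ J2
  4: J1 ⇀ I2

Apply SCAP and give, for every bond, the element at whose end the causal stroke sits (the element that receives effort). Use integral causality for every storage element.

#0 stroke→J1
#1 stroke→J2
#2 stroke→I1
#3 stroke→J2
#4 stroke→I2

#3 stroke→J2  (Se1 fixes effort; stroke away)
#2 stroke→I1  (prefer integral on I1)
#1 stroke→J2  (J2: bond 2 brought flow, rest push out)
#0 stroke→J1  (GY1 both-in/both-out from 1)
#4 stroke→I2  (J1: bond 0 brought effort, rest push out)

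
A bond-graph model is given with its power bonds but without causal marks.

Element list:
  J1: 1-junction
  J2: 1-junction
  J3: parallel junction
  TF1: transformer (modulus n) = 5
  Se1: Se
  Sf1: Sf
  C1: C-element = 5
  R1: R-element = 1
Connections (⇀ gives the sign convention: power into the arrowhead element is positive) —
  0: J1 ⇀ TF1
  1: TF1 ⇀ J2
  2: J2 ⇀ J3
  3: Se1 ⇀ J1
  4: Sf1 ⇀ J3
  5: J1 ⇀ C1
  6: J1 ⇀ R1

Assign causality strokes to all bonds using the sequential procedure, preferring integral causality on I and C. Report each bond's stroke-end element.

b0 |TF1
b1 |J2
b2 |J3
b3 |J1
b4 |Sf1
b5 |J1
b6 |J1

β3 |J1  (Se1 fixes effort; stroke away)
β4 |Sf1  (Sf1 (Sf) sets flow on bond)
β2 |J3  (only one effort-in slot at J3)
β1 |J2  (1-jn J2 has f-setter on 2)
β0 |TF1  (TF TF1: opposite of bond 1)
β5 |J1  (1-jn J1 has f-setter on 0)
β6 |J1  (J1: bond 0 brought flow, rest push out)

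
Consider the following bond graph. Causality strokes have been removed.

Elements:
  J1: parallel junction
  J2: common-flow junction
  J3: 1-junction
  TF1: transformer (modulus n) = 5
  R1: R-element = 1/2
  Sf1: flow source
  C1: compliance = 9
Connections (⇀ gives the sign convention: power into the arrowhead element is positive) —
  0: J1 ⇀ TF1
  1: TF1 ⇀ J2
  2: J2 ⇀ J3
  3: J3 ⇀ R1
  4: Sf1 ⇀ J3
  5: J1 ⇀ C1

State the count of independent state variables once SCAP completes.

1  (C1 all integral)

bond 4 →Sf1  (Sf1: flow source, stroke at near end)
bond 2 →J3  (J3 flow already set via bond 4)
bond 3 →J3  (1-jn J3 has f-setter on 4)
bond 1 →J2  (1-jn J2 has f-setter on 2)
bond 0 →TF1  (TF1: transformer flips bond 1)
bond 5 →J1  (closing 0-jn rule on J1)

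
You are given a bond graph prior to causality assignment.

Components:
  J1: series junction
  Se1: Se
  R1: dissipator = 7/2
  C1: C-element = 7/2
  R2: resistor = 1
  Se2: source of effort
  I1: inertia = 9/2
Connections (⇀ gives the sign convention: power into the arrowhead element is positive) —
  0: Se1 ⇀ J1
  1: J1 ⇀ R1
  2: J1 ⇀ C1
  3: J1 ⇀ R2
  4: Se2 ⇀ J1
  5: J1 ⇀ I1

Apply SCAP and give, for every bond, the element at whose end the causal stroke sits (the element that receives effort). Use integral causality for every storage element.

#0 stroke→J1  (Se1: effort source, stroke at far end)
#4 stroke→J1  (Se2: effort source, stroke at far end)
#2 stroke→J1  (C1 integral (e out))
#5 stroke→I1  (I1 outputs flow p/I1)
#1 stroke→J1  (common-f at J1 fixed by 5)
#3 stroke→J1  (common-f at J1 fixed by 5)

bond 0 stroke at J1
bond 1 stroke at J1
bond 2 stroke at J1
bond 3 stroke at J1
bond 4 stroke at J1
bond 5 stroke at I1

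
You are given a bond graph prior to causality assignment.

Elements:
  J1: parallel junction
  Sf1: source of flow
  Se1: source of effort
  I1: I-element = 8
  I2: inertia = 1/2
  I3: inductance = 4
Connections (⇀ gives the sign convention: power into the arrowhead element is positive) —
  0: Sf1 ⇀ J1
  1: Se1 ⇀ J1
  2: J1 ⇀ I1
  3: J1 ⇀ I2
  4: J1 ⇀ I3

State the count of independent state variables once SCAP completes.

3  (I1, I2, I3 all integral)

b0 |Sf1  (Sf1 (Sf) sets flow on bond)
b1 |J1  (Se1 fixes effort; stroke away)
b2 |I1  (0-jn J1 has e-setter on 1)
b3 |I2  (common-e at J1 fixed by 1)
b4 |I3  (J1 effort already set via bond 1)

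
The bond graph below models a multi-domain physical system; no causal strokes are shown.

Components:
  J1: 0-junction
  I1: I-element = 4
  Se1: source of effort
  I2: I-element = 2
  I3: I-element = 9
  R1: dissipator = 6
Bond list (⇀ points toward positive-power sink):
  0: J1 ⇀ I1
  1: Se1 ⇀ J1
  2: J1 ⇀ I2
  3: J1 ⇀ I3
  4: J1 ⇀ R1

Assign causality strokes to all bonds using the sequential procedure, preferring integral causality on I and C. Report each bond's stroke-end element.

β0 |I1
β1 |J1
β2 |I2
β3 |I3
β4 |R1

bond 1 stroke→J1  (source Se1 imposes e)
bond 0 stroke→I1  (J1: bond 1 brought effort, rest push out)
bond 2 stroke→I2  (J1 effort already set via bond 1)
bond 3 stroke→I3  (J1 effort already set via bond 1)
bond 4 stroke→R1  (J1 effort already set via bond 1)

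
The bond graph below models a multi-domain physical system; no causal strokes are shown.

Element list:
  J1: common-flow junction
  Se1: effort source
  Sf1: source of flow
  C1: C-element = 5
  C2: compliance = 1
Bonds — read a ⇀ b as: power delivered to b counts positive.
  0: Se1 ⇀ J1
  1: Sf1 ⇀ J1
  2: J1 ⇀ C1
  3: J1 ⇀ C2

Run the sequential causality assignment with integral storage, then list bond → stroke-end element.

bond 0 →J1
bond 1 →Sf1
bond 2 →J1
bond 3 →J1

bond 0 →J1  (Se1: effort source, stroke at far end)
bond 1 →Sf1  (Sf1 (Sf) sets flow on bond)
bond 2 →J1  (J1: bond 1 brought flow, rest push out)
bond 3 →J1  (J1 flow already set via bond 1)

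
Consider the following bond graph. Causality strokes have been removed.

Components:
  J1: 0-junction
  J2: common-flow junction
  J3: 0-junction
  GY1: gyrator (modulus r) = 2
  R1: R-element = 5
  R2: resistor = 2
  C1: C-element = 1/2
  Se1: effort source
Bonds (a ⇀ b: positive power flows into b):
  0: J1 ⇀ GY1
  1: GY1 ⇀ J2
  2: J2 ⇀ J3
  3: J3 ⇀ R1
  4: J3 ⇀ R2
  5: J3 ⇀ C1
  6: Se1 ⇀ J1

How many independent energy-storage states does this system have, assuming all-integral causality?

1  (C1 all integral)

#6 →J1  (Se1 fixes effort; stroke away)
#0 →GY1  (0-jn J1 has e-setter on 6)
#1 →GY1  (GY GY1: same side as bond 0)
#2 →J2  (J2: bond 1 brought flow, rest push out)
#5 →J3  (C1: C, integral causality)
#3 →R1  (J3: bond 5 brought effort, rest push out)
#4 →R2  (J3: bond 5 brought effort, rest push out)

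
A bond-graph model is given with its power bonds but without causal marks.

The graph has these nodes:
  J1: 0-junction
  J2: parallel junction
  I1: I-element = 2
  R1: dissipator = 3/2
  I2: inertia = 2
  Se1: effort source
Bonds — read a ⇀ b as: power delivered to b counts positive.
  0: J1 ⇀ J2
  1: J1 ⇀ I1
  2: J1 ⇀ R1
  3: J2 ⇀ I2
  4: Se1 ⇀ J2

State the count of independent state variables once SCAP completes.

2  (I1, I2 all integral)

b4 |J2  (Se1 (Se) sets effort on bond)
b0 |J1  (0-jn J2 has e-setter on 4)
b3 |I2  (J2 effort already set via bond 4)
b1 |I1  (0-jn J1 has e-setter on 0)
b2 |R1  (J1 effort already set via bond 0)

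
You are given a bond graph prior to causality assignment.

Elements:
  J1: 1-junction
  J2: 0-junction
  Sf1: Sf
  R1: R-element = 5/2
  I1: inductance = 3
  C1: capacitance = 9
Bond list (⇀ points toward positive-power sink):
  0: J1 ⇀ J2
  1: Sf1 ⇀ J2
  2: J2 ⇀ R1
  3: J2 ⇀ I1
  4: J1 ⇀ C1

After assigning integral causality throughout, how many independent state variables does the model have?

b1 →Sf1  (source Sf1 imposes f)
b3 →I1  (prefer integral on I1)
b4 →J1  (C1 outputs effort q/C1)
b0 →J2  (closing 1-jn rule on J1)
b2 →R1  (J2: bond 0 brought effort, rest push out)

2  (C1, I1 all integral)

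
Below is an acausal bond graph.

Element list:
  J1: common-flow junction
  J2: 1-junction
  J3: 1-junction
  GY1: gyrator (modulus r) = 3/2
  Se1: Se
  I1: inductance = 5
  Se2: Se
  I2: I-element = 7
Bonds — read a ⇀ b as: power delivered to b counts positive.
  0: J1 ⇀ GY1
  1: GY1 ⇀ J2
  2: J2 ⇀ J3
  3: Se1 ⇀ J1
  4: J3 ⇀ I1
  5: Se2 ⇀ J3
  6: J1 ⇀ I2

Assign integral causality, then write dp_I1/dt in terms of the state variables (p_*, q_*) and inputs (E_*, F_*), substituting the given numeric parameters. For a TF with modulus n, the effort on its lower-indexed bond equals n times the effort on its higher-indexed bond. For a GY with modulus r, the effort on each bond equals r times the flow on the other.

b3 stroke→J1  (Se1: effort source, stroke at far end)
b5 stroke→J3  (source Se2 imposes e)
b4 stroke→I1  (I1: I, integral causality)
b2 stroke→J3  (J3: bond 4 brought flow, rest push out)
b1 stroke→J2  (J2: bond 2 brought flow, rest push out)
b0 stroke→J1  (GY GY1: same side as bond 1)
b6 stroke→I2  (J1: last free bond brings flow in)

dp_I1/dt = E_Se2 + 3*p_I2/14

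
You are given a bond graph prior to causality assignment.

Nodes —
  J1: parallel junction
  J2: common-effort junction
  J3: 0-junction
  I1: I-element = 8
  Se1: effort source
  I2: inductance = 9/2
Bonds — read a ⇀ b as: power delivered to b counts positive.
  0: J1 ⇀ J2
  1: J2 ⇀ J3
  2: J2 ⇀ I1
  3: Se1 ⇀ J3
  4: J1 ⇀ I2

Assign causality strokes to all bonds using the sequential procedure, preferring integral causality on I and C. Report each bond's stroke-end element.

β3 stroke at J3  (Se1: effort source, stroke at far end)
β1 stroke at J2  (common-e at J3 fixed by 3)
β0 stroke at J1  (J2: bond 1 brought effort, rest push out)
β2 stroke at I1  (common-e at J2 fixed by 1)
β4 stroke at I2  (0-jn J1 has e-setter on 0)

bond 0 stroke at J1
bond 1 stroke at J2
bond 2 stroke at I1
bond 3 stroke at J3
bond 4 stroke at I2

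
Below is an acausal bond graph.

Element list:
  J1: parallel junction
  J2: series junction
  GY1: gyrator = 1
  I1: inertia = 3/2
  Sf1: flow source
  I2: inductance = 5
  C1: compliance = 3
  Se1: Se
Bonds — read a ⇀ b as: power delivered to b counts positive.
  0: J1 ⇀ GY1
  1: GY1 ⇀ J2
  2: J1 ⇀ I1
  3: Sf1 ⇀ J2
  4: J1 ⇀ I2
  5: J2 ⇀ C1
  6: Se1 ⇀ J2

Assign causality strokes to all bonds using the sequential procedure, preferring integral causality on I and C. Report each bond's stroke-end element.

b0 |J1
b1 |J2
b2 |I1
b3 |Sf1
b4 |I2
b5 |J2
b6 |J2

β3 stroke at Sf1  (Sf1 (Sf) sets flow on bond)
β6 stroke at J2  (source Se1 imposes e)
β1 stroke at J2  (J2: bond 3 brought flow, rest push out)
β5 stroke at J2  (1-jn J2 has f-setter on 3)
β0 stroke at J1  (GY GY1: same side as bond 1)
β2 stroke at I1  (J1: bond 0 brought effort, rest push out)
β4 stroke at I2  (0-jn J1 has e-setter on 0)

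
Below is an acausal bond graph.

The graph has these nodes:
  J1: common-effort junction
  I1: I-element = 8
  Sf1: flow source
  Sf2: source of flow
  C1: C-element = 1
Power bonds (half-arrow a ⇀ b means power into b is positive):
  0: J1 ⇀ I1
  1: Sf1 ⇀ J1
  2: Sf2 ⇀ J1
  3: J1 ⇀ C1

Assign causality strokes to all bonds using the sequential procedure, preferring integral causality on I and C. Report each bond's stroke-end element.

b0 →I1
b1 →Sf1
b2 →Sf2
b3 →J1

β1 stroke at Sf1  (Sf1 fixes flow; stroke at Sf1)
β2 stroke at Sf2  (Sf2: flow source, stroke at near end)
β0 stroke at I1  (I1 outputs flow p/I1)
β3 stroke at J1  (J1 needs exactly one e-in)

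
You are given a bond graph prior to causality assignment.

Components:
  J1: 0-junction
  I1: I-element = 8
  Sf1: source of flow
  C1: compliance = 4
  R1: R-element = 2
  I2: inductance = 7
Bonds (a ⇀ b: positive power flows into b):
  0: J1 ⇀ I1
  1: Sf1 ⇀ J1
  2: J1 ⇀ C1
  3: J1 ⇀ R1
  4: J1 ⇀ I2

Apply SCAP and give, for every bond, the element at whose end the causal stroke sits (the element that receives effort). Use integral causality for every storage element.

b0 →I1
b1 →Sf1
b2 →J1
b3 →R1
b4 →I2

β1 stroke at Sf1  (source Sf1 imposes f)
β0 stroke at I1  (prefer integral on I1)
β2 stroke at J1  (C1 outputs effort q/C1)
β3 stroke at R1  (J1 effort already set via bond 2)
β4 stroke at I2  (common-e at J1 fixed by 2)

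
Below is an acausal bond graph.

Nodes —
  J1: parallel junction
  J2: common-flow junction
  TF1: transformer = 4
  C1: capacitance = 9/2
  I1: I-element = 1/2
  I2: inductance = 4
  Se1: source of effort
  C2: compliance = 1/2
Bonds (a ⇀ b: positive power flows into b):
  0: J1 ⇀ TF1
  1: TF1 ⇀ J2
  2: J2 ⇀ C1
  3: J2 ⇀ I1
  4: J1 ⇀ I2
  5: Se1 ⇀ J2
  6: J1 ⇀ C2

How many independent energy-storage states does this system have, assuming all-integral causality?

b5 →J2  (source Se1 imposes e)
b2 →J2  (prefer integral on C1)
b3 →I1  (I1 outputs flow p/I1)
b1 →J2  (common-f at J2 fixed by 3)
b0 →TF1  (TF TF1: opposite of bond 1)
b4 →I2  (I2: I, integral causality)
b6 →J1  (J1: last free bond brings effort in)

4  (C1, C2, I1, I2 all integral)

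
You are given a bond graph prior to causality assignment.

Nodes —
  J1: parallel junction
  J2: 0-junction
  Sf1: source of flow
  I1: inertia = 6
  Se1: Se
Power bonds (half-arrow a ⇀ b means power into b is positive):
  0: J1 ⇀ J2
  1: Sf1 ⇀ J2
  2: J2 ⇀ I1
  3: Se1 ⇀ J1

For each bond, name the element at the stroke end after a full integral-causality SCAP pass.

β0 |J2
β1 |Sf1
β2 |I1
β3 |J1

#1 stroke at Sf1  (source Sf1 imposes f)
#3 stroke at J1  (source Se1 imposes e)
#0 stroke at J2  (0-jn J1 has e-setter on 3)
#2 stroke at I1  (common-e at J2 fixed by 0)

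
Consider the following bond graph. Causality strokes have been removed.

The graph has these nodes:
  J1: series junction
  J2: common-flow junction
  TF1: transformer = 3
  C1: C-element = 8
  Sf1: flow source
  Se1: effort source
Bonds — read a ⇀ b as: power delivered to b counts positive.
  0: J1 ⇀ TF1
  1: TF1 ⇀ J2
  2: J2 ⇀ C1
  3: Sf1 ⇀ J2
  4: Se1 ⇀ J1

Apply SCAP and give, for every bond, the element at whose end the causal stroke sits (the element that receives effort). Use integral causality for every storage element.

b3 stroke→Sf1  (source Sf1 imposes f)
b4 stroke→J1  (Se1 (Se) sets effort on bond)
b0 stroke→TF1  (only one flow-in slot at J1)
b1 stroke→J2  (J2 flow already set via bond 3)
b2 stroke→J2  (J2 flow already set via bond 3)

#0 |TF1
#1 |J2
#2 |J2
#3 |Sf1
#4 |J1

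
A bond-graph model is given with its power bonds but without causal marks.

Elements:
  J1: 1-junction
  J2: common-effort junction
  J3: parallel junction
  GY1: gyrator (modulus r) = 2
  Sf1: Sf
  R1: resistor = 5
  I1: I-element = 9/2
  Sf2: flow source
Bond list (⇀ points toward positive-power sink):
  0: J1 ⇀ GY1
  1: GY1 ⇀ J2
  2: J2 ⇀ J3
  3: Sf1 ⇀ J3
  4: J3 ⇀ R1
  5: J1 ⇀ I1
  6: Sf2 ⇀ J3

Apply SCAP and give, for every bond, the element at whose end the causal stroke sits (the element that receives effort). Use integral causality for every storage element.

β3 stroke at Sf1  (source Sf1 imposes f)
β6 stroke at Sf2  (Sf2 (Sf) sets flow on bond)
β5 stroke at I1  (I1 outputs flow p/I1)
β0 stroke at J1  (J1 flow already set via bond 5)
β1 stroke at J2  (GY GY1: same side as bond 0)
β2 stroke at J3  (J2: bond 1 brought effort, rest push out)
β4 stroke at R1  (J3: bond 2 brought effort, rest push out)

bond 0 →J1
bond 1 →J2
bond 2 →J3
bond 3 →Sf1
bond 4 →R1
bond 5 →I1
bond 6 →Sf2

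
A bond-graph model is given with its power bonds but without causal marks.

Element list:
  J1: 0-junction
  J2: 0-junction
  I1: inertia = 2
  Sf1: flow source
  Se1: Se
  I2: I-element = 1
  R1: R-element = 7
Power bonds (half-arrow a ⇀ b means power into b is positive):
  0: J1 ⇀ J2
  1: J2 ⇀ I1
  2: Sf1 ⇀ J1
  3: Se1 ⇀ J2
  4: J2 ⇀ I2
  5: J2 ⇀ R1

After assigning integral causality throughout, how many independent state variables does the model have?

bond 2 →Sf1  (Sf1 fixes flow; stroke at Sf1)
bond 3 →J2  (Se1: effort source, stroke at far end)
bond 0 →J1  (J1: last free bond brings effort in)
bond 1 →I1  (J2: bond 3 brought effort, rest push out)
bond 4 →I2  (common-e at J2 fixed by 3)
bond 5 →R1  (J2: bond 3 brought effort, rest push out)

2  (I1, I2 all integral)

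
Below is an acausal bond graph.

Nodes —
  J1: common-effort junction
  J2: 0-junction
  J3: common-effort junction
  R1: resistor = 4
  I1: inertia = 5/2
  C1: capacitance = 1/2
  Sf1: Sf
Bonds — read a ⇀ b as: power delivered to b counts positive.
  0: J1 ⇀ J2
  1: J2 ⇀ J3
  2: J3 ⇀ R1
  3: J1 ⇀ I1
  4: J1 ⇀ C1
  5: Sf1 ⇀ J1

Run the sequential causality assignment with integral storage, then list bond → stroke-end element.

b5 stroke→Sf1  (Sf1 (Sf) sets flow on bond)
b3 stroke→I1  (I1: I, integral causality)
b4 stroke→J1  (C1: C, integral causality)
b0 stroke→J2  (J1 effort already set via bond 4)
b1 stroke→J3  (0-jn J2 has e-setter on 0)
b2 stroke→R1  (0-jn J3 has e-setter on 1)

bond 0 stroke→J2
bond 1 stroke→J3
bond 2 stroke→R1
bond 3 stroke→I1
bond 4 stroke→J1
bond 5 stroke→Sf1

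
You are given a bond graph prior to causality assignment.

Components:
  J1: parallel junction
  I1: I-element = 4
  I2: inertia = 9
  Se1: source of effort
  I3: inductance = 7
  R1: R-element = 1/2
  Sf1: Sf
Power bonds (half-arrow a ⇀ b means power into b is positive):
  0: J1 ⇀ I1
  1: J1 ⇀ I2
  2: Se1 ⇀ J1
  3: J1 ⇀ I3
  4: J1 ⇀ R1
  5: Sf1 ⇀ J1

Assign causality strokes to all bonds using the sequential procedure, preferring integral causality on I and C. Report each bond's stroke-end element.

b0 →I1
b1 →I2
b2 →J1
b3 →I3
b4 →R1
b5 →Sf1

β2 |J1  (source Se1 imposes e)
β5 |Sf1  (Sf1 fixes flow; stroke at Sf1)
β0 |I1  (0-jn J1 has e-setter on 2)
β1 |I2  (0-jn J1 has e-setter on 2)
β3 |I3  (0-jn J1 has e-setter on 2)
β4 |R1  (0-jn J1 has e-setter on 2)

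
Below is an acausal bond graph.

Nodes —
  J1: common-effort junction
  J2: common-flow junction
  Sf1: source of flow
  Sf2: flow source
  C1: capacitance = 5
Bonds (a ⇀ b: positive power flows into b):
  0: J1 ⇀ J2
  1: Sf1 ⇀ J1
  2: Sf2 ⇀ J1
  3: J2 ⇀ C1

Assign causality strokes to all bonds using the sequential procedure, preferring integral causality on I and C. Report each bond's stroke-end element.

b1 →Sf1  (Sf1: flow source, stroke at near end)
b2 →Sf2  (Sf2: flow source, stroke at near end)
b0 →J1  (only one effort-in slot at J1)
b3 →J2  (common-f at J2 fixed by 0)

β0 |J1
β1 |Sf1
β2 |Sf2
β3 |J2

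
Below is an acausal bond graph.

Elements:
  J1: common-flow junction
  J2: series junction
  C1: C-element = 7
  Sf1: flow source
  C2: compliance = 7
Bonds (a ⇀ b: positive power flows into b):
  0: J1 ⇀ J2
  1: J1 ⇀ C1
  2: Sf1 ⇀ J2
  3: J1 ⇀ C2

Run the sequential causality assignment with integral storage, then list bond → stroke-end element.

β0 |J2
β1 |J1
β2 |Sf1
β3 |J1

bond 2 stroke at Sf1  (Sf1 (Sf) sets flow on bond)
bond 0 stroke at J2  (common-f at J2 fixed by 2)
bond 1 stroke at J1  (J1 flow already set via bond 0)
bond 3 stroke at J1  (1-jn J1 has f-setter on 0)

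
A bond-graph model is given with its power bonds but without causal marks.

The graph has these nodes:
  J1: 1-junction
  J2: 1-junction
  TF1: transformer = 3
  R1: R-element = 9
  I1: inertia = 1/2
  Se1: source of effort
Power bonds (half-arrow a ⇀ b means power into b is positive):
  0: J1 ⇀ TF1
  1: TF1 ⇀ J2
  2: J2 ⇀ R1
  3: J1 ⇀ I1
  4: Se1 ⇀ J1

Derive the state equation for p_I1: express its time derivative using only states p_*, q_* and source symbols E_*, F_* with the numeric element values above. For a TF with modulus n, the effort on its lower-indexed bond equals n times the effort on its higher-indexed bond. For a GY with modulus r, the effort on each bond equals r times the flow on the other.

#4 stroke at J1  (Se1: effort source, stroke at far end)
#3 stroke at I1  (I1: I, integral causality)
#0 stroke at J1  (J1: bond 3 brought flow, rest push out)
#1 stroke at TF1  (TF1: transformer flips bond 0)
#2 stroke at J2  (common-f at J2 fixed by 1)

dp_I1/dt = E_Se1 - 162*p_I1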